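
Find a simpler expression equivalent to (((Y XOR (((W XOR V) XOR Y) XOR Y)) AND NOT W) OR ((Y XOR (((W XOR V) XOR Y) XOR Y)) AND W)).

By distribution ((E AND v) OR (E AND NOT v) = E) then XOR self-cancellation ((E XOR v) XOR v = E):
= ((W XOR V) XOR Y)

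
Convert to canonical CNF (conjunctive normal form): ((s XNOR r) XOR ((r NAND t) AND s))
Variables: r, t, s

(NOT r OR t OR s) AND (NOT r OR t OR NOT s) AND (NOT r OR NOT t OR s)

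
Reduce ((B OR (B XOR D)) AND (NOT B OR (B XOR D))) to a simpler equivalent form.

By distribution ((E OR v) AND (E OR NOT v) = E):
= (B XOR D)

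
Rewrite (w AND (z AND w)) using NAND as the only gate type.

((w NAND ((z NAND w) NAND (z NAND w))) NAND (w NAND ((z NAND w) NAND (z NAND w))))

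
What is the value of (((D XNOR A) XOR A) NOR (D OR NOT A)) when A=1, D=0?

Substituting: (((0 XNOR 1) XOR 1) NOR (0 OR NOT 1))
= 0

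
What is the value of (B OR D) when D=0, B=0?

Substituting: (0 OR 0)
= 0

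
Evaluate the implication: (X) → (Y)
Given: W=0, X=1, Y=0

Antecedent (X) = 1; consequent (Y) = 0.
1 → 0 = 0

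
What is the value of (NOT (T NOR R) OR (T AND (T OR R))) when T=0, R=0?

Substituting: (NOT (0 NOR 0) OR (0 AND (0 OR 0)))
= 0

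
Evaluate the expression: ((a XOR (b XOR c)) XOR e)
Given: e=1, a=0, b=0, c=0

Substituting: ((0 XOR (0 XOR 0)) XOR 1)
= 1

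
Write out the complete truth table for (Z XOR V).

V | Z | Output
--------------
0 | 0 | 0
0 | 1 | 1
1 | 0 | 1
1 | 1 | 0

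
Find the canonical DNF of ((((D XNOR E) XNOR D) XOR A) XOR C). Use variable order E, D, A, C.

(NOT E AND NOT D AND NOT A AND C) OR (NOT E AND NOT D AND A AND NOT C) OR (NOT E AND D AND NOT A AND C) OR (NOT E AND D AND A AND NOT C) OR (E AND NOT D AND NOT A AND NOT C) OR (E AND NOT D AND A AND C) OR (E AND D AND NOT A AND NOT C) OR (E AND D AND A AND C)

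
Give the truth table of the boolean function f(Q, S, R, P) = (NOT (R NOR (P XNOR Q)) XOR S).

Q | S | R | P | Output
----------------------
0 | 0 | 0 | 0 | 1
0 | 0 | 0 | 1 | 0
0 | 0 | 1 | 0 | 1
0 | 0 | 1 | 1 | 1
0 | 1 | 0 | 0 | 0
0 | 1 | 0 | 1 | 1
0 | 1 | 1 | 0 | 0
0 | 1 | 1 | 1 | 0
1 | 0 | 0 | 0 | 0
1 | 0 | 0 | 1 | 1
1 | 0 | 1 | 0 | 1
1 | 0 | 1 | 1 | 1
1 | 1 | 0 | 0 | 1
1 | 1 | 0 | 1 | 0
1 | 1 | 1 | 0 | 0
1 | 1 | 1 | 1 | 0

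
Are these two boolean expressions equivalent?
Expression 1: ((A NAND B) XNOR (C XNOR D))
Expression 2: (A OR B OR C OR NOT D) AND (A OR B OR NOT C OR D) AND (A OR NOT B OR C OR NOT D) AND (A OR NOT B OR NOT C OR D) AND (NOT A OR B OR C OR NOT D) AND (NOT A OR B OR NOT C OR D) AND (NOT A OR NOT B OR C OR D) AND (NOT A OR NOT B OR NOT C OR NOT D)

Yes, they are equivalent — the two output columns agree on all 16 assignments:
A | B | C | D | Expression 1 | Expression 2
-------------------------------------------
0 | 0 | 0 | 0 | 1 | 1
0 | 0 | 0 | 1 | 0 | 0
0 | 0 | 1 | 0 | 0 | 0
0 | 0 | 1 | 1 | 1 | 1
0 | 1 | 0 | 0 | 1 | 1
0 | 1 | 0 | 1 | 0 | 0
0 | 1 | 1 | 0 | 0 | 0
0 | 1 | 1 | 1 | 1 | 1
1 | 0 | 0 | 0 | 1 | 1
1 | 0 | 0 | 1 | 0 | 0
1 | 0 | 1 | 0 | 0 | 0
1 | 0 | 1 | 1 | 1 | 1
1 | 1 | 0 | 0 | 0 | 0
1 | 1 | 0 | 1 | 1 | 1
1 | 1 | 1 | 0 | 1 | 1
1 | 1 | 1 | 1 | 0 | 0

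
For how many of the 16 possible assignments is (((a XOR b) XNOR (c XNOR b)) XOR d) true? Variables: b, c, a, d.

Satisfying assignments: (0,0,0,1), (0,0,1,0), (0,1,0,0), (0,1,1,1), (1,0,0,1), (1,0,1,0), (1,1,0,0), (1,1,1,1)
Count: 8 out of 16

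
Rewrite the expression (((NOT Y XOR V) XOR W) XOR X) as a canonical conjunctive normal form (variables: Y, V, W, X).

(Y OR V OR W OR NOT X) AND (Y OR V OR NOT W OR X) AND (Y OR NOT V OR W OR X) AND (Y OR NOT V OR NOT W OR NOT X) AND (NOT Y OR V OR W OR X) AND (NOT Y OR V OR NOT W OR NOT X) AND (NOT Y OR NOT V OR W OR NOT X) AND (NOT Y OR NOT V OR NOT W OR X)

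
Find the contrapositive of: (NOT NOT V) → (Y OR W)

Contrapositive: NOT (Y OR W) → NOT V
Note: A statement and its contrapositive are logically equivalent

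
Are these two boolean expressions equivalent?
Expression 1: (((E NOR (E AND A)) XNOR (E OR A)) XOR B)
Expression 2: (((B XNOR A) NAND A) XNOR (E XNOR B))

No. Counterexample: with A=0, B=0, E=0, Expression 1 = 0 but Expression 2 = 1.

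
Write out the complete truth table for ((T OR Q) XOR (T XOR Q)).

T | Q | Output
--------------
0 | 0 | 0
0 | 1 | 0
1 | 0 | 0
1 | 1 | 1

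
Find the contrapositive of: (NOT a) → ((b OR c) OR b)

Contrapositive: NOT ((b OR c) OR b) → a
Note: A statement and its contrapositive are logically equivalent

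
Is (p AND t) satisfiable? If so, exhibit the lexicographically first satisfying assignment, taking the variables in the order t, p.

t=1, p=1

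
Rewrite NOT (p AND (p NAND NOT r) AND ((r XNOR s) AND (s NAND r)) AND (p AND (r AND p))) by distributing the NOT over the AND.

NOT p OR NOT (p NAND NOT r) OR NOT ((r XNOR s) AND (s NAND r)) OR NOT (p AND (r AND p))
De Morgan's: NOT(AND of terms) = OR of negations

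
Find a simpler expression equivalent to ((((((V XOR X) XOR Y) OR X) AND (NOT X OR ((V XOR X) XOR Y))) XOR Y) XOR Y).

By XOR self-cancellation ((E XOR v) XOR v = E) then distribution ((E OR v) AND (E OR NOT v) = E):
= ((V XOR X) XOR Y)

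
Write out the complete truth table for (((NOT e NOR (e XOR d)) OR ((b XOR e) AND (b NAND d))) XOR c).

c | d | b | e | Output
----------------------
0 | 0 | 0 | 0 | 0
0 | 0 | 0 | 1 | 1
0 | 0 | 1 | 0 | 1
0 | 0 | 1 | 1 | 0
0 | 1 | 0 | 0 | 0
0 | 1 | 0 | 1 | 1
0 | 1 | 1 | 0 | 0
0 | 1 | 1 | 1 | 1
1 | 0 | 0 | 0 | 1
1 | 0 | 0 | 1 | 0
1 | 0 | 1 | 0 | 0
1 | 0 | 1 | 1 | 1
1 | 1 | 0 | 0 | 1
1 | 1 | 0 | 1 | 0
1 | 1 | 1 | 0 | 1
1 | 1 | 1 | 1 | 0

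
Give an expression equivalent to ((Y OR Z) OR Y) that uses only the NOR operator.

((((Y NOR Z) NOR (Y NOR Z)) NOR Y) NOR (((Y NOR Z) NOR (Y NOR Z)) NOR Y))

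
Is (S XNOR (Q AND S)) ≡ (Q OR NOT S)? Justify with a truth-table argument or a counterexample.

Yes, they are equivalent — the two output columns agree on all 4 assignments:
Q | S | Expression 1 | Expression 2
-----------------------------------
0 | 0 | 1 | 1
0 | 1 | 0 | 0
1 | 0 | 1 | 1
1 | 1 | 1 | 1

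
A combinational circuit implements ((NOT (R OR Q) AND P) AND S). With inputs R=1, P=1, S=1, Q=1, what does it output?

Substituting: ((NOT (1 OR 1) AND 1) AND 1)
= 0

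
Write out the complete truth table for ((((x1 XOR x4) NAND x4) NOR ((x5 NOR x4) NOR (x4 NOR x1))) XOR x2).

x2 | x1 | x5 | x4 | Output
--------------------------
0 | 0 | 0 | 0 | 0
0 | 0 | 0 | 1 | 0
0 | 0 | 1 | 0 | 0
0 | 0 | 1 | 1 | 0
0 | 1 | 0 | 0 | 0
0 | 1 | 0 | 1 | 0
0 | 1 | 1 | 0 | 0
0 | 1 | 1 | 1 | 0
1 | 0 | 0 | 0 | 1
1 | 0 | 0 | 1 | 1
1 | 0 | 1 | 0 | 1
1 | 0 | 1 | 1 | 1
1 | 1 | 0 | 0 | 1
1 | 1 | 0 | 1 | 1
1 | 1 | 1 | 0 | 1
1 | 1 | 1 | 1 | 1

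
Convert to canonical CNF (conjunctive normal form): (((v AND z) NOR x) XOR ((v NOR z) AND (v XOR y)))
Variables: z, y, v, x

(z OR y OR v OR NOT x) AND (z OR y OR NOT v OR NOT x) AND (z OR NOT y OR v OR x) AND (z OR NOT y OR NOT v OR NOT x) AND (NOT z OR y OR v OR NOT x) AND (NOT z OR y OR NOT v OR x) AND (NOT z OR y OR NOT v OR NOT x) AND (NOT z OR NOT y OR v OR NOT x) AND (NOT z OR NOT y OR NOT v OR x) AND (NOT z OR NOT y OR NOT v OR NOT x)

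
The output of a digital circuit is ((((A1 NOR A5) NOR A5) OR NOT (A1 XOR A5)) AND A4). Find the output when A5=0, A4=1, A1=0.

Substituting: ((((0 NOR 0) NOR 0) OR NOT (0 XOR 0)) AND 1)
= 1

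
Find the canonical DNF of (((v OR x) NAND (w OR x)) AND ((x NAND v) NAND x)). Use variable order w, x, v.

(NOT w AND NOT x AND NOT v) OR (NOT w AND NOT x AND v) OR (w AND NOT x AND NOT v)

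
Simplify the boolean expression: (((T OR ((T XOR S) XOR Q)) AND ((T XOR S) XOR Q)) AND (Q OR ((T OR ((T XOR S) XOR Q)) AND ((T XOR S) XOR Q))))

By absorption (E AND (E OR v) = E) then absorption (E AND (E OR v) = E):
= ((T XOR S) XOR Q)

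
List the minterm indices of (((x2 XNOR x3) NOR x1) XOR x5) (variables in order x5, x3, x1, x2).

Σm(1, 4, 8, 10, 11, 13, 14, 15) = (NOT x5 AND NOT x3 AND NOT x1 AND x2) OR (NOT x5 AND x3 AND NOT x1 AND NOT x2) OR (x5 AND NOT x3 AND NOT x1 AND NOT x2) OR (x5 AND NOT x3 AND x1 AND NOT x2) OR (x5 AND NOT x3 AND x1 AND x2) OR (x5 AND x3 AND NOT x1 AND x2) OR (x5 AND x3 AND x1 AND NOT x2) OR (x5 AND x3 AND x1 AND x2)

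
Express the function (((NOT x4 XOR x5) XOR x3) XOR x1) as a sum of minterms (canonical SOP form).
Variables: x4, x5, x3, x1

Σm(0, 3, 5, 6, 9, 10, 12, 15) = (NOT x4 AND NOT x5 AND NOT x3 AND NOT x1) OR (NOT x4 AND NOT x5 AND x3 AND x1) OR (NOT x4 AND x5 AND NOT x3 AND x1) OR (NOT x4 AND x5 AND x3 AND NOT x1) OR (x4 AND NOT x5 AND NOT x3 AND x1) OR (x4 AND NOT x5 AND x3 AND NOT x1) OR (x4 AND x5 AND NOT x3 AND NOT x1) OR (x4 AND x5 AND x3 AND x1)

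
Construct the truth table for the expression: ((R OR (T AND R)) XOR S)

R | T | S | Output
------------------
0 | 0 | 0 | 0
0 | 0 | 1 | 1
0 | 1 | 0 | 0
0 | 1 | 1 | 1
1 | 0 | 0 | 1
1 | 0 | 1 | 0
1 | 1 | 0 | 1
1 | 1 | 1 | 0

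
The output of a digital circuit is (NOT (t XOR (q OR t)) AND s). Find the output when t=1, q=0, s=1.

Substituting: (NOT (1 XOR (0 OR 1)) AND 1)
= 1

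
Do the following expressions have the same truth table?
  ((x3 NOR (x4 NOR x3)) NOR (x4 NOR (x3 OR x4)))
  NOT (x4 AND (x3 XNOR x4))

No. Counterexample: with x4=0, x3=0, Expression 1 = 0 but Expression 2 = 1.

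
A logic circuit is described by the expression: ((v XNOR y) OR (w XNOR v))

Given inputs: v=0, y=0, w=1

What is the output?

Substituting: ((0 XNOR 0) OR (1 XNOR 0))
= 1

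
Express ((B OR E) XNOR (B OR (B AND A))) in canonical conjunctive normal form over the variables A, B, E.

(A OR B OR NOT E) AND (NOT A OR B OR NOT E)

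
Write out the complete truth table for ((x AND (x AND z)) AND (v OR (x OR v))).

v | z | x | Output
------------------
0 | 0 | 0 | 0
0 | 0 | 1 | 0
0 | 1 | 0 | 0
0 | 1 | 1 | 1
1 | 0 | 0 | 0
1 | 0 | 1 | 0
1 | 1 | 0 | 0
1 | 1 | 1 | 1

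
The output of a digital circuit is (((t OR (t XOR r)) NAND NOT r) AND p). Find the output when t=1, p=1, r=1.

Substituting: (((1 OR (1 XOR 1)) NAND NOT 1) AND 1)
= 1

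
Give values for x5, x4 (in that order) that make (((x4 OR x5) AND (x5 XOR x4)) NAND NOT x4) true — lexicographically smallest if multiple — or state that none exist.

x5=0, x4=0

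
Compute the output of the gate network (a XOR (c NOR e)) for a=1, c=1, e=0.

Substituting: (1 XOR (1 NOR 0))
= 1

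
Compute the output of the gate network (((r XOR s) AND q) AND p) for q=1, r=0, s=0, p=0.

Substituting: (((0 XOR 0) AND 1) AND 0)
= 0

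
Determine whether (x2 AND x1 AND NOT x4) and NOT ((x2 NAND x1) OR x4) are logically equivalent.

Yes, they are equivalent — the two output columns agree on all 8 assignments:
x2 | x1 | x4 | Expression 1 | Expression 2
------------------------------------------
0 | 0 | 0 | 0 | 0
0 | 0 | 1 | 0 | 0
0 | 1 | 0 | 0 | 0
0 | 1 | 1 | 0 | 0
1 | 0 | 0 | 0 | 0
1 | 0 | 1 | 0 | 0
1 | 1 | 0 | 1 | 1
1 | 1 | 1 | 0 | 0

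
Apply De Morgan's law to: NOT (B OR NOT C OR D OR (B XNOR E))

NOT B AND C AND NOT D AND NOT (B XNOR E)
De Morgan's: NOT(OR of terms) = AND of negations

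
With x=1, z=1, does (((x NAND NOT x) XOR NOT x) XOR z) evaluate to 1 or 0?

Substituting: (((1 NAND NOT 1) XOR NOT 1) XOR 1)
= 0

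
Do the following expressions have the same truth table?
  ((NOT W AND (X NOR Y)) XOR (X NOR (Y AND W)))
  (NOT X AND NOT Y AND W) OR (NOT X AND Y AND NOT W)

Yes, they are equivalent — the two output columns agree on all 8 assignments:
X | Y | W | Expression 1 | Expression 2
---------------------------------------
0 | 0 | 0 | 0 | 0
0 | 0 | 1 | 1 | 1
0 | 1 | 0 | 1 | 1
0 | 1 | 1 | 0 | 0
1 | 0 | 0 | 0 | 0
1 | 0 | 1 | 0 | 0
1 | 1 | 0 | 0 | 0
1 | 1 | 1 | 0 | 0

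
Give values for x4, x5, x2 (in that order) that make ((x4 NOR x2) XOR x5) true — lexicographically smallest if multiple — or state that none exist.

x4=0, x5=0, x2=0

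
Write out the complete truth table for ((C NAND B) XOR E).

C | B | E | Output
------------------
0 | 0 | 0 | 1
0 | 0 | 1 | 0
0 | 1 | 0 | 1
0 | 1 | 1 | 0
1 | 0 | 0 | 1
1 | 0 | 1 | 0
1 | 1 | 0 | 0
1 | 1 | 1 | 1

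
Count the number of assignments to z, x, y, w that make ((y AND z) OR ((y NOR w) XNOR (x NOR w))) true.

Satisfying assignments: (0,0,0,0), (0,0,0,1), (0,0,1,1), (0,1,0,1), (0,1,1,0), (0,1,1,1), (1,0,0,0), (1,0,0,1), (1,0,1,0), (1,0,1,1), (1,1,0,1), (1,1,1,0), (1,1,1,1)
Count: 13 out of 16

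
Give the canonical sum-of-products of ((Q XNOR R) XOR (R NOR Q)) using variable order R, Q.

Σm(3) = (R AND Q)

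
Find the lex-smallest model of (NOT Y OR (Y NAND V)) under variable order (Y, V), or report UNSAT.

Y=0, V=0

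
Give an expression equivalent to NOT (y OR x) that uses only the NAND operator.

(((y NAND y) NAND (x NAND x)) NAND ((y NAND y) NAND (x NAND x)))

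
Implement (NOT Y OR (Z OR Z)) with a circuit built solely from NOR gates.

(((Y NOR Y) NOR ((Z NOR Z) NOR (Z NOR Z))) NOR ((Y NOR Y) NOR ((Z NOR Z) NOR (Z NOR Z))))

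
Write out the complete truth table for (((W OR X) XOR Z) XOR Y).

X | Z | Y | W | Output
----------------------
0 | 0 | 0 | 0 | 0
0 | 0 | 0 | 1 | 1
0 | 0 | 1 | 0 | 1
0 | 0 | 1 | 1 | 0
0 | 1 | 0 | 0 | 1
0 | 1 | 0 | 1 | 0
0 | 1 | 1 | 0 | 0
0 | 1 | 1 | 1 | 1
1 | 0 | 0 | 0 | 1
1 | 0 | 0 | 1 | 1
1 | 0 | 1 | 0 | 0
1 | 0 | 1 | 1 | 0
1 | 1 | 0 | 0 | 0
1 | 1 | 0 | 1 | 0
1 | 1 | 1 | 0 | 1
1 | 1 | 1 | 1 | 1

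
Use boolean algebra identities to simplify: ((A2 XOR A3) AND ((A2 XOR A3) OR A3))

By absorption (E AND (E OR v) = E):
= (A2 XOR A3)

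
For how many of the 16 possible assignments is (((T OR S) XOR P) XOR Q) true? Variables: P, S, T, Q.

Satisfying assignments: (0,0,0,1), (0,0,1,0), (0,1,0,0), (0,1,1,0), (1,0,0,0), (1,0,1,1), (1,1,0,1), (1,1,1,1)
Count: 8 out of 16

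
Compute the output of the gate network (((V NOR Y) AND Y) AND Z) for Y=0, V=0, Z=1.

Substituting: (((0 NOR 0) AND 0) AND 1)
= 0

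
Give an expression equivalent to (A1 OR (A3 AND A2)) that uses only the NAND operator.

((A1 NAND A1) NAND (((A3 NAND A2) NAND (A3 NAND A2)) NAND ((A3 NAND A2) NAND (A3 NAND A2))))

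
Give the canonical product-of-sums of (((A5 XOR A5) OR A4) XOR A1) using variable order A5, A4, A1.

ΠM(0, 3, 4, 7) = (A5 OR A4 OR A1) AND (A5 OR NOT A4 OR NOT A1) AND (NOT A5 OR A4 OR A1) AND (NOT A5 OR NOT A4 OR NOT A1)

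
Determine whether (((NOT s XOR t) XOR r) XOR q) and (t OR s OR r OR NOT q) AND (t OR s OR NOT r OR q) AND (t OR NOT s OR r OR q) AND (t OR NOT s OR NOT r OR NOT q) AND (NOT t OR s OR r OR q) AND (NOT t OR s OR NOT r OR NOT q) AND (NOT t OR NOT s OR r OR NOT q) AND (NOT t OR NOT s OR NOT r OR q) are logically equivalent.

Yes, they are equivalent — the two output columns agree on all 16 assignments:
t | s | r | q | Expression 1 | Expression 2
-------------------------------------------
0 | 0 | 0 | 0 | 1 | 1
0 | 0 | 0 | 1 | 0 | 0
0 | 0 | 1 | 0 | 0 | 0
0 | 0 | 1 | 1 | 1 | 1
0 | 1 | 0 | 0 | 0 | 0
0 | 1 | 0 | 1 | 1 | 1
0 | 1 | 1 | 0 | 1 | 1
0 | 1 | 1 | 1 | 0 | 0
1 | 0 | 0 | 0 | 0 | 0
1 | 0 | 0 | 1 | 1 | 1
1 | 0 | 1 | 0 | 1 | 1
1 | 0 | 1 | 1 | 0 | 0
1 | 1 | 0 | 0 | 1 | 1
1 | 1 | 0 | 1 | 0 | 0
1 | 1 | 1 | 0 | 0 | 0
1 | 1 | 1 | 1 | 1 | 1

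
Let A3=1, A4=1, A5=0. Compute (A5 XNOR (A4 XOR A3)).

Substituting: (0 XNOR (1 XOR 1))
= 1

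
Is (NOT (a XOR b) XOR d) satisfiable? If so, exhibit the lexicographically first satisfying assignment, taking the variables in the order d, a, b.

d=0, a=0, b=0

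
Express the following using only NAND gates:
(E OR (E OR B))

((E NAND E) NAND (((E NAND E) NAND (B NAND B)) NAND ((E NAND E) NAND (B NAND B))))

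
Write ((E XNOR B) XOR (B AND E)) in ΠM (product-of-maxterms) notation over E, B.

ΠM(1, 2, 3) = (E OR NOT B) AND (NOT E OR B) AND (NOT E OR NOT B)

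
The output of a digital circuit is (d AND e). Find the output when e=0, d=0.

Substituting: (0 AND 0)
= 0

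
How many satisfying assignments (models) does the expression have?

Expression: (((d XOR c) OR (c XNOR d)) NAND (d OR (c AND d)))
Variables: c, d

Satisfying assignments: (0,0), (1,0)
Count: 2 out of 4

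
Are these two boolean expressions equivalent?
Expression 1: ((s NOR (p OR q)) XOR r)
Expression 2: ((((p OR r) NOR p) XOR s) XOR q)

No. Counterexample: with s=0, q=0, r=1, p=1, Expression 1 = 1 but Expression 2 = 0.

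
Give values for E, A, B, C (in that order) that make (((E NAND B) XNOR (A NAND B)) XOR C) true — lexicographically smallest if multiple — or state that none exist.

E=0, A=0, B=0, C=0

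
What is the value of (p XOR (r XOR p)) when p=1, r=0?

Substituting: (1 XOR (0 XOR 1))
= 0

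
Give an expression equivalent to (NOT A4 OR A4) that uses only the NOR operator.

(((A4 NOR A4) NOR A4) NOR ((A4 NOR A4) NOR A4))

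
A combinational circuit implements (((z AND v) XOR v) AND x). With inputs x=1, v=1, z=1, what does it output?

Substituting: (((1 AND 1) XOR 1) AND 1)
= 0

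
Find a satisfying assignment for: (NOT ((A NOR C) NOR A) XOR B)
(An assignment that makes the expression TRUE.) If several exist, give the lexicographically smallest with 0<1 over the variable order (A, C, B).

A=0, C=0, B=0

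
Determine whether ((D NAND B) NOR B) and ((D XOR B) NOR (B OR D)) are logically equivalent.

No. Counterexample: with B=0, D=0, Expression 1 = 0 but Expression 2 = 1.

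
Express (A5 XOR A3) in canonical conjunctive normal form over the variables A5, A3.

(A5 OR A3) AND (NOT A5 OR NOT A3)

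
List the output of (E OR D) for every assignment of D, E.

D | E | Output
--------------
0 | 0 | 0
0 | 1 | 1
1 | 0 | 1
1 | 1 | 1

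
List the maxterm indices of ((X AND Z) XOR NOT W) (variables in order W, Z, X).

ΠM(3, 4, 5, 6) = (W OR NOT Z OR NOT X) AND (NOT W OR Z OR X) AND (NOT W OR Z OR NOT X) AND (NOT W OR NOT Z OR X)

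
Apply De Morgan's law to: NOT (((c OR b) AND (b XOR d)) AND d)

NOT ((c OR b) AND (b XOR d)) OR NOT d
De Morgan's: NOT(AND of terms) = OR of negations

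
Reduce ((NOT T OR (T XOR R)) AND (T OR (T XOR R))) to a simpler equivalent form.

By distribution ((E OR v) AND (E OR NOT v) = E):
= (T XOR R)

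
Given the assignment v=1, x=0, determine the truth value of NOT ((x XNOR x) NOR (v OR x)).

Substituting: NOT ((0 XNOR 0) NOR (1 OR 0))
= 1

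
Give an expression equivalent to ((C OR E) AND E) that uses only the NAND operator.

((((C NAND C) NAND (E NAND E)) NAND E) NAND (((C NAND C) NAND (E NAND E)) NAND E))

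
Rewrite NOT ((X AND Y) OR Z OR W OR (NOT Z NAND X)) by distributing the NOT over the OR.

NOT (X AND Y) AND NOT Z AND NOT W AND NOT (NOT Z NAND X)
De Morgan's: NOT(OR of terms) = AND of negations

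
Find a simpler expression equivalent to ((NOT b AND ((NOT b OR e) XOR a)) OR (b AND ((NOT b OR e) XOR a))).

By distribution ((E AND v) OR (E AND NOT v) = E):
= ((NOT b OR e) XOR a)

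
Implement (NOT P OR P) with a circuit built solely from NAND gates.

(((P NAND P) NAND (P NAND P)) NAND (P NAND P))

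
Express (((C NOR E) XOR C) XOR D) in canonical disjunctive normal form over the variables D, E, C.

(NOT D AND NOT E AND NOT C) OR (NOT D AND NOT E AND C) OR (NOT D AND E AND C) OR (D AND E AND NOT C)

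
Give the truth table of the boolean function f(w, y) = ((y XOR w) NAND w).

w | y | Output
--------------
0 | 0 | 1
0 | 1 | 1
1 | 0 | 0
1 | 1 | 1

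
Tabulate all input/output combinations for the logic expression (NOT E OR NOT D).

E | D | Output
--------------
0 | 0 | 1
0 | 1 | 1
1 | 0 | 1
1 | 1 | 0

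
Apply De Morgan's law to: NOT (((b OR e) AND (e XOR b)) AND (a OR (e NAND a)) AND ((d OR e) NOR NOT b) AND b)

NOT ((b OR e) AND (e XOR b)) OR NOT (a OR (e NAND a)) OR NOT ((d OR e) NOR NOT b) OR NOT b
De Morgan's: NOT(AND of terms) = OR of negations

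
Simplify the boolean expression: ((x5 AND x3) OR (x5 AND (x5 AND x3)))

By absorption (E OR (E AND v) = E):
= (x5 AND x3)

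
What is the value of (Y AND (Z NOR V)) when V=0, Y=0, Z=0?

Substituting: (0 AND (0 NOR 0))
= 0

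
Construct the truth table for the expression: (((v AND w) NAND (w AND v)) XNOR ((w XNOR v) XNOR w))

w | v | Output
--------------
0 | 0 | 0
0 | 1 | 1
1 | 0 | 0
1 | 1 | 0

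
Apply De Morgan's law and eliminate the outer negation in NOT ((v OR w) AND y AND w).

NOT (v OR w) OR NOT y OR NOT w
De Morgan's: NOT(AND of terms) = OR of negations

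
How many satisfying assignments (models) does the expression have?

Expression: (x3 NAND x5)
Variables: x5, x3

Satisfying assignments: (0,0), (0,1), (1,0)
Count: 3 out of 4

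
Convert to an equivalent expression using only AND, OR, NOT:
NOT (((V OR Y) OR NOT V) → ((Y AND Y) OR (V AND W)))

((V OR Y) OR NOT V) AND NOT ((Y AND Y) OR (V AND W))
(Negated implication: NOT(A → B) = A AND NOT B)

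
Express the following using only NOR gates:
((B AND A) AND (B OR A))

((((B NOR B) NOR (A NOR A)) NOR ((B NOR B) NOR (A NOR A))) NOR (((B NOR A) NOR (B NOR A)) NOR ((B NOR A) NOR (B NOR A))))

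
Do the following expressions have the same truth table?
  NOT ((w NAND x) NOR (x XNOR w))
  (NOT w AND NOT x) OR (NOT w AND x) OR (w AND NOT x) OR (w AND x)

Yes, they are equivalent — the two output columns agree on all 4 assignments:
w | x | Expression 1 | Expression 2
-----------------------------------
0 | 0 | 1 | 1
0 | 1 | 1 | 1
1 | 0 | 1 | 1
1 | 1 | 1 | 1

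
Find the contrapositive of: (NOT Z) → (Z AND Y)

Contrapositive: NOT (Z AND Y) → Z
Note: A statement and its contrapositive are logically equivalent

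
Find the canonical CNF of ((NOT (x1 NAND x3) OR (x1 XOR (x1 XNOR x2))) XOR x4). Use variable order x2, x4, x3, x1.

(x2 OR NOT x4 OR x3 OR x1) AND (x2 OR NOT x4 OR x3 OR NOT x1) AND (x2 OR NOT x4 OR NOT x3 OR x1) AND (x2 OR NOT x4 OR NOT x3 OR NOT x1) AND (NOT x2 OR x4 OR x3 OR x1) AND (NOT x2 OR x4 OR x3 OR NOT x1) AND (NOT x2 OR x4 OR NOT x3 OR x1) AND (NOT x2 OR NOT x4 OR NOT x3 OR NOT x1)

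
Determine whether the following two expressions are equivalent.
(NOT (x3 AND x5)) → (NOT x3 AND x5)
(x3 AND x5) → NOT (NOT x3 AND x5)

No, Inverse is not equivalent to original (counterexample: x5=0, x3=0)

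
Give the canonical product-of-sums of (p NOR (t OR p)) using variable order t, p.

ΠM(1, 2, 3) = (t OR NOT p) AND (NOT t OR p) AND (NOT t OR NOT p)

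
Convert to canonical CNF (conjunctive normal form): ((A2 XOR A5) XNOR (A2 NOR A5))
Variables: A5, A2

(A5 OR A2) AND (A5 OR NOT A2) AND (NOT A5 OR A2)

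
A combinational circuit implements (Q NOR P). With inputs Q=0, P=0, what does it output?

Substituting: (0 NOR 0)
= 1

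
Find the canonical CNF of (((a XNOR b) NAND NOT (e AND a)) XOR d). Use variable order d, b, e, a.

(d OR b OR e OR a) AND (d OR b OR NOT e OR a) AND (d OR NOT b OR e OR NOT a) AND (NOT d OR b OR e OR NOT a) AND (NOT d OR b OR NOT e OR NOT a) AND (NOT d OR NOT b OR e OR a) AND (NOT d OR NOT b OR NOT e OR a) AND (NOT d OR NOT b OR NOT e OR NOT a)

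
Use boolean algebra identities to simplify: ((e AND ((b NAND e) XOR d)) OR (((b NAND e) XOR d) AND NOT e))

By distribution ((E AND v) OR (E AND NOT v) = E):
= ((b NAND e) XOR d)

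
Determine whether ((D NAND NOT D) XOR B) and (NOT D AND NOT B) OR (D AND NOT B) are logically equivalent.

Yes, they are equivalent — the two output columns agree on all 4 assignments:
D | B | Expression 1 | Expression 2
-----------------------------------
0 | 0 | 1 | 1
0 | 1 | 0 | 0
1 | 0 | 1 | 1
1 | 1 | 0 | 0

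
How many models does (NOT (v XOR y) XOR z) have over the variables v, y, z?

Satisfying assignments: (0,0,0), (0,1,1), (1,0,1), (1,1,0)
Count: 4 out of 8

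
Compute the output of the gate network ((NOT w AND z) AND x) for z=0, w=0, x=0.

Substituting: ((NOT 0 AND 0) AND 0)
= 0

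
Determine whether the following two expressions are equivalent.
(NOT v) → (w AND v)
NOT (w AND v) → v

Yes, Contrapositive is always equivalent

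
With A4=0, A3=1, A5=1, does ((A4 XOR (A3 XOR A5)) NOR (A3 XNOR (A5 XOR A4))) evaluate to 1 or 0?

Substituting: ((0 XOR (1 XOR 1)) NOR (1 XNOR (1 XOR 0)))
= 0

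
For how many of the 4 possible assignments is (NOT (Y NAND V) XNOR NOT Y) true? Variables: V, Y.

Satisfying assignments: (0,1)
Count: 1 out of 4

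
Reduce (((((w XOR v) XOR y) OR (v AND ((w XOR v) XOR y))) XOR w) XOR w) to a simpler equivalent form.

By XOR self-cancellation ((E XOR v) XOR v = E) then absorption (E OR (E AND v) = E):
= ((w XOR v) XOR y)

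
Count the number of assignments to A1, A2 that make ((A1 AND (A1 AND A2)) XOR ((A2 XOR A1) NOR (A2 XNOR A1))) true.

Satisfying assignments: (1,1)
Count: 1 out of 4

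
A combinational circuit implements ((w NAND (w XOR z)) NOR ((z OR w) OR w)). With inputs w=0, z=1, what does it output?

Substituting: ((0 NAND (0 XOR 1)) NOR ((1 OR 0) OR 0))
= 0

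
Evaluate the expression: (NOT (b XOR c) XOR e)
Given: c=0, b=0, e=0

Substituting: (NOT (0 XOR 0) XOR 0)
= 1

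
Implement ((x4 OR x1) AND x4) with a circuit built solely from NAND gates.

((((x4 NAND x4) NAND (x1 NAND x1)) NAND x4) NAND (((x4 NAND x4) NAND (x1 NAND x1)) NAND x4))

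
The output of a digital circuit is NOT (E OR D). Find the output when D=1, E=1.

Substituting: NOT (1 OR 1)
= 0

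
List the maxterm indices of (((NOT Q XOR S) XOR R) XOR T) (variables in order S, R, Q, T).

ΠM(1, 2, 4, 7, 8, 11, 13, 14) = (S OR R OR Q OR NOT T) AND (S OR R OR NOT Q OR T) AND (S OR NOT R OR Q OR T) AND (S OR NOT R OR NOT Q OR NOT T) AND (NOT S OR R OR Q OR T) AND (NOT S OR R OR NOT Q OR NOT T) AND (NOT S OR NOT R OR Q OR NOT T) AND (NOT S OR NOT R OR NOT Q OR T)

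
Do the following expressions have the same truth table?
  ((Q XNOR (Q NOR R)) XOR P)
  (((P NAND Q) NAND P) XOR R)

No. Counterexample: with Q=0, P=0, R=0, Expression 1 = 0 but Expression 2 = 1.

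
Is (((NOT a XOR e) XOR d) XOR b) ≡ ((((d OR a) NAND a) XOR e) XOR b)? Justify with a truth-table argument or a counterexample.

No. Counterexample: with a=0, e=0, d=1, b=0, Expression 1 = 0 but Expression 2 = 1.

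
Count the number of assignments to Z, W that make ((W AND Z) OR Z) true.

Satisfying assignments: (1,0), (1,1)
Count: 2 out of 4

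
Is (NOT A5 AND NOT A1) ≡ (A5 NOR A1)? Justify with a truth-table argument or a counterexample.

Yes, they are equivalent — the two output columns agree on all 4 assignments:
A5 | A1 | Expression 1 | Expression 2
-------------------------------------
0 | 0 | 1 | 1
0 | 1 | 0 | 0
1 | 0 | 0 | 0
1 | 1 | 0 | 0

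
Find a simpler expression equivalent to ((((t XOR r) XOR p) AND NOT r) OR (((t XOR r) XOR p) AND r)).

By distribution ((E AND v) OR (E AND NOT v) = E):
= ((t XOR r) XOR p)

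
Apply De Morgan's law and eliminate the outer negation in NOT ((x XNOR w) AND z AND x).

NOT (x XNOR w) OR NOT z OR NOT x
De Morgan's: NOT(AND of terms) = OR of negations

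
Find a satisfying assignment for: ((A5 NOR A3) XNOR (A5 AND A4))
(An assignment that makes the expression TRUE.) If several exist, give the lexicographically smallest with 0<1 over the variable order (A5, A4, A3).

A5=0, A4=0, A3=1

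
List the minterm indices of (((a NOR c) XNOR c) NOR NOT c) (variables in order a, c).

Σm(1, 3) = (NOT a AND c) OR (a AND c)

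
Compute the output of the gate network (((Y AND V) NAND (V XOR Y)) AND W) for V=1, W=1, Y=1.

Substituting: (((1 AND 1) NAND (1 XOR 1)) AND 1)
= 1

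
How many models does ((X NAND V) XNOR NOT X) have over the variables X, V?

Satisfying assignments: (0,0), (0,1), (1,1)
Count: 3 out of 4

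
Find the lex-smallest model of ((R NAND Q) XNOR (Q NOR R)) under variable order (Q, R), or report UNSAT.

Q=0, R=0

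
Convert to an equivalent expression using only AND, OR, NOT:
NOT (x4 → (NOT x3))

x4 AND x3
(Negated implication: NOT(A → B) = A AND NOT B)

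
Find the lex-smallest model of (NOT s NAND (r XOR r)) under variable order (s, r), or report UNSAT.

s=0, r=0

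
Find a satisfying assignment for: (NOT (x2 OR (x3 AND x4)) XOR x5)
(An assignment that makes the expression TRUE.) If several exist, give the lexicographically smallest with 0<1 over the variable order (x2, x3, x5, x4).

x2=0, x3=0, x5=0, x4=0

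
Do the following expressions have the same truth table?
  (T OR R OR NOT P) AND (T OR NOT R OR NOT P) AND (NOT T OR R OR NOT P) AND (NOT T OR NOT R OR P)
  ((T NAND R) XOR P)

Yes, they are equivalent — the two output columns agree on all 8 assignments:
T | R | P | Expression 1 | Expression 2
---------------------------------------
0 | 0 | 0 | 1 | 1
0 | 0 | 1 | 0 | 0
0 | 1 | 0 | 1 | 1
0 | 1 | 1 | 0 | 0
1 | 0 | 0 | 1 | 1
1 | 0 | 1 | 0 | 0
1 | 1 | 0 | 0 | 0
1 | 1 | 1 | 1 | 1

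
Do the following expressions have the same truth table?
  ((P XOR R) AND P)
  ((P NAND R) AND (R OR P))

No. Counterexample: with R=1, P=0, Expression 1 = 0 but Expression 2 = 1.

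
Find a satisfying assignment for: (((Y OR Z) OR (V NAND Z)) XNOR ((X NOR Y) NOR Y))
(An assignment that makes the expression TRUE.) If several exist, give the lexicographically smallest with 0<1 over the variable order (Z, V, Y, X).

Z=0, V=0, Y=0, X=1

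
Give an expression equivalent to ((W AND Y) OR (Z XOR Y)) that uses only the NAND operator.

((((W NAND Y) NAND (W NAND Y)) NAND ((W NAND Y) NAND (W NAND Y))) NAND (((Z NAND (Z NAND Y)) NAND (Y NAND (Z NAND Y))) NAND ((Z NAND (Z NAND Y)) NAND (Y NAND (Z NAND Y)))))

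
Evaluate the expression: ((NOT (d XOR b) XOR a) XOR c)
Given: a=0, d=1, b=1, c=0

Substituting: ((NOT (1 XOR 1) XOR 0) XOR 0)
= 1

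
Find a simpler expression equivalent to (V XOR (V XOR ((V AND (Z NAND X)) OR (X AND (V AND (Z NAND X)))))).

By XOR self-cancellation ((E XOR v) XOR v = E) then absorption (E OR (E AND v) = E):
= (V AND (Z NAND X))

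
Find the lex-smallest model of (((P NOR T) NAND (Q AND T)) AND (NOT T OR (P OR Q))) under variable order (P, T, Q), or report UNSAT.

P=0, T=0, Q=0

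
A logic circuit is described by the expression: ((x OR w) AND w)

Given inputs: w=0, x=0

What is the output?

Substituting: ((0 OR 0) AND 0)
= 0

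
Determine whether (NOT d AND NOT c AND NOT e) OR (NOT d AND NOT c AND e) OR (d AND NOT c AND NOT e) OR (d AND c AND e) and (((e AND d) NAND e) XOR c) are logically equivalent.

Yes, they are equivalent — the two output columns agree on all 8 assignments:
d | c | e | Expression 1 | Expression 2
---------------------------------------
0 | 0 | 0 | 1 | 1
0 | 0 | 1 | 1 | 1
0 | 1 | 0 | 0 | 0
0 | 1 | 1 | 0 | 0
1 | 0 | 0 | 1 | 1
1 | 0 | 1 | 0 | 0
1 | 1 | 0 | 0 | 0
1 | 1 | 1 | 1 | 1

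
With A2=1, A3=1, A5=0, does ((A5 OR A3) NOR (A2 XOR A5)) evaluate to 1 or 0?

Substituting: ((0 OR 1) NOR (1 XOR 0))
= 0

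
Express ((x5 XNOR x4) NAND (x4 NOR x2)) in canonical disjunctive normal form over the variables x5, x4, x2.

(NOT x5 AND NOT x4 AND x2) OR (NOT x5 AND x4 AND NOT x2) OR (NOT x5 AND x4 AND x2) OR (x5 AND NOT x4 AND NOT x2) OR (x5 AND NOT x4 AND x2) OR (x5 AND x4 AND NOT x2) OR (x5 AND x4 AND x2)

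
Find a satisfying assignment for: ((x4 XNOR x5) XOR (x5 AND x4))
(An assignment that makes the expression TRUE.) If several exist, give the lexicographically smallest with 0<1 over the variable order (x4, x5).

x4=0, x5=0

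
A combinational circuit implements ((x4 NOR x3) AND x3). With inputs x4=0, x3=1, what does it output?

Substituting: ((0 NOR 1) AND 1)
= 0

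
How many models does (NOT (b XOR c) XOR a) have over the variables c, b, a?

Satisfying assignments: (0,0,0), (0,1,1), (1,0,1), (1,1,0)
Count: 4 out of 8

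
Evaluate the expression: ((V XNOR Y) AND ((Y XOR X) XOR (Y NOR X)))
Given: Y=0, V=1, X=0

Substituting: ((1 XNOR 0) AND ((0 XOR 0) XOR (0 NOR 0)))
= 0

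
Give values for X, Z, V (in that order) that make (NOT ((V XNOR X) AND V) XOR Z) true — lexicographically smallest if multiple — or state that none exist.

X=0, Z=0, V=0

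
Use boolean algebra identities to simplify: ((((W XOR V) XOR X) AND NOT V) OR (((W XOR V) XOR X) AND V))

By distribution ((E AND v) OR (E AND NOT v) = E):
= ((W XOR V) XOR X)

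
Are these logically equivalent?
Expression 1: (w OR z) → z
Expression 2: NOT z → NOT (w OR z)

Yes, Contrapositive is always equivalent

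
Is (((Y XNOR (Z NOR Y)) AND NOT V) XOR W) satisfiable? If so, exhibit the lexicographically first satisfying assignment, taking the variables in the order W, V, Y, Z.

W=0, V=0, Y=0, Z=1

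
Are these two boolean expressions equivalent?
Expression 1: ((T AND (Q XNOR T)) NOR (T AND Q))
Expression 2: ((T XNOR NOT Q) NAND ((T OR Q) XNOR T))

No. Counterexample: with Q=0, T=1, Expression 1 = 1 but Expression 2 = 0.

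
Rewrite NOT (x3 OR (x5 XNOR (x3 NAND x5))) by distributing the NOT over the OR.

NOT x3 AND NOT (x5 XNOR (x3 NAND x5))
De Morgan's: NOT(OR of terms) = AND of negations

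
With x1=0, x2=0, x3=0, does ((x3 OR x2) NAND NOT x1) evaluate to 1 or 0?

Substituting: ((0 OR 0) NAND NOT 0)
= 1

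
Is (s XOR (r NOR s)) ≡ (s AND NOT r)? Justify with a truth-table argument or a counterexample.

No. Counterexample: with s=0, r=0, Expression 1 = 1 but Expression 2 = 0.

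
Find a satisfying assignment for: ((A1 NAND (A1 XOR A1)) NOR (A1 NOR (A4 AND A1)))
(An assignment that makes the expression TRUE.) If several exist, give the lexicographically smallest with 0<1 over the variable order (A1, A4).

UNSATISFIABLE - no assignment makes this expression true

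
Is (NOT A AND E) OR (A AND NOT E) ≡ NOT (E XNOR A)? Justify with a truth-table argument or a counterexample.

Yes, they are equivalent — the two output columns agree on all 4 assignments:
A | E | Expression 1 | Expression 2
-----------------------------------
0 | 0 | 0 | 0
0 | 1 | 1 | 1
1 | 0 | 1 | 1
1 | 1 | 0 | 0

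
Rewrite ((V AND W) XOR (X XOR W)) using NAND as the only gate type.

((((V NAND W) NAND (V NAND W)) NAND (((V NAND W) NAND (V NAND W)) NAND ((X NAND (X NAND W)) NAND (W NAND (X NAND W))))) NAND (((X NAND (X NAND W)) NAND (W NAND (X NAND W))) NAND (((V NAND W) NAND (V NAND W)) NAND ((X NAND (X NAND W)) NAND (W NAND (X NAND W))))))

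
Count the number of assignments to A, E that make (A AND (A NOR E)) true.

No assignment satisfies the expression.
Count: 0 out of 4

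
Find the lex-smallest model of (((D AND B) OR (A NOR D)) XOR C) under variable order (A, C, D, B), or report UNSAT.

A=0, C=0, D=0, B=0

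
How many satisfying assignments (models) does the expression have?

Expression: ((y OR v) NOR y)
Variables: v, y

Satisfying assignments: (0,0)
Count: 1 out of 4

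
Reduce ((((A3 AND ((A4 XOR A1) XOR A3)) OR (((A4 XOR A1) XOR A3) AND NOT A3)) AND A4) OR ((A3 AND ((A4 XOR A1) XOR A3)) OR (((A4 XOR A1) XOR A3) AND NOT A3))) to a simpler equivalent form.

By absorption (E OR (E AND v) = E) then distribution ((E AND v) OR (E AND NOT v) = E):
= ((A4 XOR A1) XOR A3)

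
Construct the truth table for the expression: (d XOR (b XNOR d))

d | b | Output
--------------
0 | 0 | 1
0 | 1 | 0
1 | 0 | 1
1 | 1 | 0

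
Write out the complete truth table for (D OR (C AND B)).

C | D | B | Output
------------------
0 | 0 | 0 | 0
0 | 0 | 1 | 0
0 | 1 | 0 | 1
0 | 1 | 1 | 1
1 | 0 | 0 | 0
1 | 0 | 1 | 1
1 | 1 | 0 | 1
1 | 1 | 1 | 1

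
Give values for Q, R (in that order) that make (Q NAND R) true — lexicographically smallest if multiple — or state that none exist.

Q=0, R=0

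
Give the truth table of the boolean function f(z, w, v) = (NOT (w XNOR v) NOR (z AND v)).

z | w | v | Output
------------------
0 | 0 | 0 | 1
0 | 0 | 1 | 0
0 | 1 | 0 | 0
0 | 1 | 1 | 1
1 | 0 | 0 | 1
1 | 0 | 1 | 0
1 | 1 | 0 | 0
1 | 1 | 1 | 0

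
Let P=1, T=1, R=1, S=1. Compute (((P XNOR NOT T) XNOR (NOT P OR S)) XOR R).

Substituting: (((1 XNOR NOT 1) XNOR (NOT 1 OR 1)) XOR 1)
= 1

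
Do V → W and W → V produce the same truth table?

No, Converse is not equivalent to original (counterexample: V=0, W=1)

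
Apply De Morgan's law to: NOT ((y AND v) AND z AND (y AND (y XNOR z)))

NOT (y AND v) OR NOT z OR NOT (y AND (y XNOR z))
De Morgan's: NOT(AND of terms) = OR of negations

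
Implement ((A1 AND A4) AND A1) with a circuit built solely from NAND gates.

((((A1 NAND A4) NAND (A1 NAND A4)) NAND A1) NAND (((A1 NAND A4) NAND (A1 NAND A4)) NAND A1))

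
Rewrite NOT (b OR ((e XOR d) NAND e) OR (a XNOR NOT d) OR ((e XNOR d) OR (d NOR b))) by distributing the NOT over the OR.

NOT b AND NOT ((e XOR d) NAND e) AND NOT (a XNOR NOT d) AND NOT ((e XNOR d) OR (d NOR b))
De Morgan's: NOT(OR of terms) = AND of negations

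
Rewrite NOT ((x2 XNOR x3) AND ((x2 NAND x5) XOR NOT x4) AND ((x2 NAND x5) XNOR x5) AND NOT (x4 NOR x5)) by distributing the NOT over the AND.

NOT (x2 XNOR x3) OR NOT ((x2 NAND x5) XOR NOT x4) OR NOT ((x2 NAND x5) XNOR x5) OR (x4 NOR x5)
De Morgan's: NOT(AND of terms) = OR of negations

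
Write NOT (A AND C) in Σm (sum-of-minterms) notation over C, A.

Σm(0, 1, 2) = (NOT C AND NOT A) OR (NOT C AND A) OR (C AND NOT A)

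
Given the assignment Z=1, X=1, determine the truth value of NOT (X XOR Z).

Substituting: NOT (1 XOR 1)
= 1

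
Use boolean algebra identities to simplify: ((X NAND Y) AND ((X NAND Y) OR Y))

By absorption (E AND (E OR v) = E):
= (X NAND Y)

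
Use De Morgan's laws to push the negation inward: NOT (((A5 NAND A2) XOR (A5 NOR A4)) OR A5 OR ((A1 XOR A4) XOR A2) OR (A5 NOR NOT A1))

NOT ((A5 NAND A2) XOR (A5 NOR A4)) AND NOT A5 AND NOT ((A1 XOR A4) XOR A2) AND NOT (A5 NOR NOT A1)
De Morgan's: NOT(OR of terms) = AND of negations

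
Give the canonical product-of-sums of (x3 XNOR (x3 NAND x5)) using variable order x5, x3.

ΠM(0, 2, 3) = (x5 OR x3) AND (NOT x5 OR x3) AND (NOT x5 OR NOT x3)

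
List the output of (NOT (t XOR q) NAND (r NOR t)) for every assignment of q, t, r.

q | t | r | Output
------------------
0 | 0 | 0 | 0
0 | 0 | 1 | 1
0 | 1 | 0 | 1
0 | 1 | 1 | 1
1 | 0 | 0 | 1
1 | 0 | 1 | 1
1 | 1 | 0 | 1
1 | 1 | 1 | 1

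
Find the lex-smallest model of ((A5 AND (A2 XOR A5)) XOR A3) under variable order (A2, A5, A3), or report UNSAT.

A2=0, A5=0, A3=1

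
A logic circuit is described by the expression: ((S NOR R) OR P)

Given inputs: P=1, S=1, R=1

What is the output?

Substituting: ((1 NOR 1) OR 1)
= 1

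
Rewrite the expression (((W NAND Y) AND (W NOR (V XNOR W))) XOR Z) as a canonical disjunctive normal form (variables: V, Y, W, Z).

(NOT V AND NOT Y AND NOT W AND Z) OR (NOT V AND NOT Y AND W AND Z) OR (NOT V AND Y AND NOT W AND Z) OR (NOT V AND Y AND W AND Z) OR (V AND NOT Y AND NOT W AND NOT Z) OR (V AND NOT Y AND W AND Z) OR (V AND Y AND NOT W AND NOT Z) OR (V AND Y AND W AND Z)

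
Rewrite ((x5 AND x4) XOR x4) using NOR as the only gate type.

((((((x5 NOR x5) NOR (x4 NOR x4)) NOR x4) NOR (((x5 NOR x5) NOR (x4 NOR x4)) NOR x4)) NOR ((((x5 NOR x5) NOR (x4 NOR x4)) NOR x4) NOR (((x5 NOR x5) NOR (x4 NOR x4)) NOR x4))) NOR ((((((x5 NOR x5) NOR (x4 NOR x4)) NOR ((x5 NOR x5) NOR (x4 NOR x4))) NOR (x4 NOR x4)) NOR ((((x5 NOR x5) NOR (x4 NOR x4)) NOR ((x5 NOR x5) NOR (x4 NOR x4))) NOR (x4 NOR x4))) NOR (((((x5 NOR x5) NOR (x4 NOR x4)) NOR ((x5 NOR x5) NOR (x4 NOR x4))) NOR (x4 NOR x4)) NOR ((((x5 NOR x5) NOR (x4 NOR x4)) NOR ((x5 NOR x5) NOR (x4 NOR x4))) NOR (x4 NOR x4)))))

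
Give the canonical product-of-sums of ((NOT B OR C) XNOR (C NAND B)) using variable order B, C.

ΠM(2, 3) = (NOT B OR C) AND (NOT B OR NOT C)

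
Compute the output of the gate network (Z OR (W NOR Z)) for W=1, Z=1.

Substituting: (1 OR (1 NOR 1))
= 1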